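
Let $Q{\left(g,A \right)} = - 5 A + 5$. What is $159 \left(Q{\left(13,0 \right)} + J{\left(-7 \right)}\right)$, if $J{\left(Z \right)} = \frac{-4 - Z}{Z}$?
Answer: $\frac{5088}{7} \approx 726.86$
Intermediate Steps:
$Q{\left(g,A \right)} = 5 - 5 A$
$J{\left(Z \right)} = \frac{-4 - Z}{Z}$
$159 \left(Q{\left(13,0 \right)} + J{\left(-7 \right)}\right) = 159 \left(\left(5 - 0\right) + \frac{-4 - -7}{-7}\right) = 159 \left(\left(5 + 0\right) - \frac{-4 + 7}{7}\right) = 159 \left(5 - \frac{3}{7}\right) = 159 \cdot \frac{32}{7} = \frac{5088}{7}$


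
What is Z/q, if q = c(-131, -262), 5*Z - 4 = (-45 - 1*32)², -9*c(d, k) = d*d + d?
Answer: -53397/85150 ≈ -0.62709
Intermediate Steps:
c(d, k) = -d/9 - d²/9 (c(d, k) = -(d*d + d)/9 = -(d² + d)/9 = -(d + d²)/9 = -d/9 - d²/9)
Z = 5933/5 (Z = ⅘ + (-45 - 1*32)²/5 = ⅘ + (-45 - 32)²/5 = ⅘ + (⅕)*(-77)² = ⅘ + (⅕)*5929 = ⅘ + 5929/5 = 5933/5 ≈ 1186.6)
q = -17030/9 (q = -⅑*(-131)*(1 - 131) = -⅑*(-131)*(-130) = -17030/9 ≈ -1892.2)
Z/q = 5933/(5*(-17030/9)) = (5933/5)*(-9/17030) = -53397/85150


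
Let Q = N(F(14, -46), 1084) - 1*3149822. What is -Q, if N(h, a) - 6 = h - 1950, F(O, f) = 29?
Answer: 3151737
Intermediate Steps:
N(h, a) = -1944 + h (N(h, a) = 6 + (h - 1950) = 6 + (-1950 + h) = -1944 + h)
Q = -3151737 (Q = (-1944 + 29) - 1*3149822 = -1915 - 3149822 = -3151737)
-Q = -1*(-3151737) = 3151737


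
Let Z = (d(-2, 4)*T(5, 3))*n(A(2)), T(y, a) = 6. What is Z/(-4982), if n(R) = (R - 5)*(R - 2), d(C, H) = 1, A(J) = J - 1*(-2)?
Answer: 6/2491 ≈ 0.0024087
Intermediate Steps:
A(J) = 2 + J (A(J) = J + 2 = 2 + J)
n(R) = (-5 + R)*(-2 + R)
Z = -12 (Z = (1*6)*(10 + (2 + 2)**2 - 7*(2 + 2)) = 6*(10 + 4**2 - 7*4) = 6*(10 + 16 - 28) = 6*(-2) = -12)
Z/(-4982) = -12/(-4982) = -12*(-1/4982) = 6/2491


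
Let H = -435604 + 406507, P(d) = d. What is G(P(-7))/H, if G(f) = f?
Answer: 7/29097 ≈ 0.00024057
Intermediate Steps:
H = -29097
G(P(-7))/H = -7/(-29097) = -7*(-1/29097) = 7/29097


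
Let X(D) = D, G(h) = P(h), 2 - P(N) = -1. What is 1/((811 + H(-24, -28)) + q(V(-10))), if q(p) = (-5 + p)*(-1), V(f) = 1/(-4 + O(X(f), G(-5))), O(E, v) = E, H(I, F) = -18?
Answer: 14/11173 ≈ 0.0012530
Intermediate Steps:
P(N) = 3 (P(N) = 2 - 1*(-1) = 2 + 1 = 3)
G(h) = 3
V(f) = 1/(-4 + f)
q(p) = 5 - p
1/((811 + H(-24, -28)) + q(V(-10))) = 1/((811 - 18) + (5 - 1/(-4 - 10))) = 1/(793 + (5 - 1/(-14))) = 1/(793 + (5 - 1*(-1/14))) = 1/(793 + (5 + 1/14)) = 1/(793 + 71/14) = 1/(11173/14) = 14/11173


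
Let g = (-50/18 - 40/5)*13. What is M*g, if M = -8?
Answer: 10088/9 ≈ 1120.9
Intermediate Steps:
g = -1261/9 (g = (-50*1/18 - 40*⅕)*13 = (-25/9 - 8)*13 = -97/9*13 = -1261/9 ≈ -140.11)
M*g = -8*(-1261/9) = 10088/9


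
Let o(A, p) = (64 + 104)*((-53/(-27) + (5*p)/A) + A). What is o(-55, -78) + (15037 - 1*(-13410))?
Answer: 2052077/99 ≈ 20728.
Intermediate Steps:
o(A, p) = 2968/9 + 168*A + 840*p/A (o(A, p) = 168*((-53*(-1/27) + 5*p/A) + A) = 168*((53/27 + 5*p/A) + A) = 168*(53/27 + A + 5*p/A) = 2968/9 + 168*A + 840*p/A)
o(-55, -78) + (15037 - 1*(-13410)) = (2968/9 + 168*(-55) + 840*(-78)/(-55)) + (15037 - 1*(-13410)) = (2968/9 - 9240 + 840*(-78)*(-1/55)) + (15037 + 13410) = (2968/9 - 9240 + 13104/11) + 28447 = -764176/99 + 28447 = 2052077/99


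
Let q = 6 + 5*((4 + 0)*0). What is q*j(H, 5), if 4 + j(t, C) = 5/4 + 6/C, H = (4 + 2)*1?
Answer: -93/10 ≈ -9.3000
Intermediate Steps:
H = 6 (H = 6*1 = 6)
j(t, C) = -11/4 + 6/C (j(t, C) = -4 + (5/4 + 6/C) = -11/4 + 6/C)
q = 6 (q = 6 + 5*(4*0) = 6 + 5*0 = 6 + 0 = 6)
q*j(H, 5) = 6*(-11/4 + 6/5) = 6*(-31/20) = -93/10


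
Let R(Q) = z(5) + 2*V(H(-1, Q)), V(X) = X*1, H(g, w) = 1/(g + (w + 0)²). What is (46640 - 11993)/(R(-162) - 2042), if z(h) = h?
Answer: -909241221/53456989 ≈ -17.009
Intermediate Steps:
H(g, w) = 1/(g + w²)
V(X) = X
R(Q) = 5 + 2/(-1 + Q²)
(46640 - 11993)/(R(-162) - 2042) = (46640 - 11993)/((-3 + 5*(-162)²)/(-1 + (-162)²) - 2042) = 34647/((-3 + 5*26244)/(-1 + 26244) - 2042) = 34647/((-3 + 131220)/26243 - 2042) = 34647/((1/26243)*131217 - 2042) = 34647/(131217/26243 - 2042) = 34647/(-53456989/26243) = 34647*(-26243/53456989) = -909241221/53456989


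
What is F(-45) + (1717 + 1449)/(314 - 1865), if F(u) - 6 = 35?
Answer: 60425/1551 ≈ 38.959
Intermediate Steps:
F(u) = 41 (F(u) = 6 + 35 = 41)
F(-45) + (1717 + 1449)/(314 - 1865) = 41 + (1717 + 1449)/(314 - 1865) = 41 + 3166/(-1551) = 41 + 3166*(-1/1551) = 41 - 3166/1551 = 60425/1551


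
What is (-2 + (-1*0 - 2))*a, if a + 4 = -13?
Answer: 68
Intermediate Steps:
a = -17 (a = -4 - 13 = -17)
(-2 + (-1*0 - 2))*a = (-2 + (-1*0 - 2))*(-17) = (-2 + (0 - 2))*(-17) = (-2 - 2)*(-17) = -4*(-17) = 68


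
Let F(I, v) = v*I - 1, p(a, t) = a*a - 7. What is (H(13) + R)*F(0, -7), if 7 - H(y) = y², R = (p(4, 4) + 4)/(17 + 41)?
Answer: 9383/58 ≈ 161.78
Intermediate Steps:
p(a, t) = -7 + a² (p(a, t) = a² - 7 = -7 + a²)
F(I, v) = -1 + I*v (F(I, v) = I*v - 1 = -1 + I*v)
R = 13/58 (R = ((-7 + 4²) + 4)/(17 + 41) = ((-7 + 16) + 4)/58 = (9 + 4)*(1/58) = 13*(1/58) = 13/58 ≈ 0.22414)
H(y) = 7 - y²
(H(13) + R)*F(0, -7) = ((7 - 1*13²) + 13/58)*(-1 + 0*(-7)) = ((7 - 1*169) + 13/58)*(-1 + 0) = ((7 - 169) + 13/58)*(-1) = (-162 + 13/58)*(-1) = -9383/58*(-1) = 9383/58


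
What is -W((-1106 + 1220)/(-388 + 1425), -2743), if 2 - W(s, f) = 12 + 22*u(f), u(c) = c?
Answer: -60336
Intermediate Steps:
W(s, f) = -10 - 22*f (W(s, f) = 2 - (12 + 22*f) = 2 + (-12 - 22*f) = -10 - 22*f)
-W((-1106 + 1220)/(-388 + 1425), -2743) = -(-10 - 22*(-2743)) = -(-10 + 60346) = -1*60336 = -60336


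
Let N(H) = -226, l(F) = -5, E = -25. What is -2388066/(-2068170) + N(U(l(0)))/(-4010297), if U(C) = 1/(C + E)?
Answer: 1596220220337/1382329324415 ≈ 1.1547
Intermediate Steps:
U(C) = 1/(-25 + C) (U(C) = 1/(C - 25) = 1/(-25 + C))
-2388066/(-2068170) + N(U(l(0)))/(-4010297) = -2388066/(-2068170) - 226/(-4010297) = -2388066*(-1/2068170) - 226*(-1/4010297) = 398011/344695 + 226/4010297 = 1596220220337/1382329324415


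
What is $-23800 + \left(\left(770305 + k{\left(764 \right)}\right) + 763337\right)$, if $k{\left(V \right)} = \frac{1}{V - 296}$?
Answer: $\frac{706606057}{468} \approx 1.5098 \cdot 10^{6}$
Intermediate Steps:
$k{\left(V \right)} = \frac{1}{-296 + V}$
$-23800 + \left(\left(770305 + k{\left(764 \right)}\right) + 763337\right) = -23800 + \left(\left(770305 + \frac{1}{-296 + 764}\right) + 763337\right) = -23800 + \left(\left(770305 + \frac{1}{468}\right) + 763337\right) = -23800 + \left(\frac{360502741}{468} + 763337\right) = -23800 + \frac{717744457}{468} = \frac{706606057}{468}$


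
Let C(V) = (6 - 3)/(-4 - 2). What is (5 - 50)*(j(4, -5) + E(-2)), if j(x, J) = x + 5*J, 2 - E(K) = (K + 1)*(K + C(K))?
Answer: 1935/2 ≈ 967.50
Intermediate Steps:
C(V) = -½ (C(V) = 3/(-6) = 3*(-⅙) = -½)
E(K) = 2 - (1 + K)*(-½ + K) (E(K) = 2 - (K + 1)*(K - ½) = 2 - (1 + K)*(-½ + K))
(5 - 50)*(j(4, -5) + E(-2)) = (5 - 50)*((4 + 5*(-5)) + (5/2 - 1*(-2)² - ½*(-2))) = -45*((4 - 25) + (5/2 - 1*4 + 1)) = -45*(-21 + (5/2 - 4 + 1)) = -45*(-21 - ½) = -45*(-43/2) = 1935/2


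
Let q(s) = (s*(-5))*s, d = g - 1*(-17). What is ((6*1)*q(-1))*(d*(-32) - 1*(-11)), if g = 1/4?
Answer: 16230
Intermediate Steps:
g = ¼ ≈ 0.25000
d = 69/4 (d = ¼ - 1*(-17) = ¼ + 17 = 69/4 ≈ 17.250)
q(s) = -5*s² (q(s) = (-5*s)*s = -5*s²)
((6*1)*q(-1))*(d*(-32) - 1*(-11)) = ((6*1)*(-5*(-1)²))*((69/4)*(-32) - 1*(-11)) = (6*(-5*1))*(-552 + 11) = (6*(-5))*(-541) = -30*(-541) = 16230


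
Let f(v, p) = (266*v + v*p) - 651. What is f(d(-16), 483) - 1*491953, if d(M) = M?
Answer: -504588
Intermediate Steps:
f(v, p) = -651 + 266*v + p*v (f(v, p) = (266*v + p*v) - 651 = -651 + 266*v + p*v)
f(d(-16), 483) - 1*491953 = (-651 + 266*(-16) + 483*(-16)) - 1*491953 = (-651 - 4256 - 7728) - 491953 = -12635 - 491953 = -504588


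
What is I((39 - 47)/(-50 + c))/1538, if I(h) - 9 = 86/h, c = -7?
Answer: 2487/6152 ≈ 0.40426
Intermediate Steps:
I(h) = 9 + 86/h
I((39 - 47)/(-50 + c))/1538 = (9 + 86/(((39 - 47)/(-50 - 7))))/1538 = (9 + 86/((-8/(-57))))*(1/1538) = (9 + 86/((-8*(-1/57))))*(1/1538) = (9 + 86/(8/57))*(1/1538) = (9 + 86*(57/8))*(1/1538) = (9 + 2451/4)*(1/1538) = (2487/4)*(1/1538) = 2487/6152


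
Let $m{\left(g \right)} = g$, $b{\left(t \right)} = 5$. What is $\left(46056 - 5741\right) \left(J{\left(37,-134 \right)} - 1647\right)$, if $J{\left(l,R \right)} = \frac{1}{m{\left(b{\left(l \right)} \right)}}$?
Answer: $-66390742$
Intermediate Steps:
$J{\left(l,R \right)} = \frac{1}{5}$
$\left(46056 - 5741\right) \left(J{\left(37,-134 \right)} - 1647\right) = \left(46056 - 5741\right) \left(\frac{1}{5} - 1647\right) = 40315 \left(- \frac{8234}{5}\right) = -66390742$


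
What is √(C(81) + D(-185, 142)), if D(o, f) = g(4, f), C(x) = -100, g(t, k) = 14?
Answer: I*√86 ≈ 9.2736*I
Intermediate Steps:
D(o, f) = 14
√(C(81) + D(-185, 142)) = √(-100 + 14) = √(-86) = I*√86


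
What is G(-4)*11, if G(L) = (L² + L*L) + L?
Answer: 308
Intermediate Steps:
G(L) = L + 2*L² (G(L) = (L² + L²) + L = 2*L² + L = L + 2*L²)
G(-4)*11 = -4*(1 + 2*(-4))*11 = -4*(1 - 8)*11 = -4*(-7)*11 = 28*11 = 308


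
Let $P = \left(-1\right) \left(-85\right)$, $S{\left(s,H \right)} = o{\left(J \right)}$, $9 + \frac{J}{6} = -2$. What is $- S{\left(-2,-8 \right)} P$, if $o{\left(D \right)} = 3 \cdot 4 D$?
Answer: $67320$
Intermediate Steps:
$J = -66$ ($J = -54 + 6 \left(-2\right) = -54 - 12 = -66$)
$o{\left(D \right)} = 12 D$
$S{\left(s,H \right)} = -792$ ($S{\left(s,H \right)} = 12 \left(-66\right) = -792$)
$P = 85$
$- S{\left(-2,-8 \right)} P = \left(-1\right) \left(-792\right) 85 = 792 \cdot 85 = 67320$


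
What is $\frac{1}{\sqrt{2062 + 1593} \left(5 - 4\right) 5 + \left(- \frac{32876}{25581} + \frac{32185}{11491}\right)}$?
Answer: $- \frac{130968921456984999}{7895273069327919337214} + \frac{432036748612577205 \sqrt{3655}}{7895273069327919337214} \approx 0.0032917$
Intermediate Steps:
$\frac{1}{\sqrt{2062 + 1593} \left(5 - 4\right) 5 + \left(- \frac{32876}{25581} + \frac{32185}{11491}\right)} = \frac{1}{\sqrt{3655} \cdot 1 \cdot 5 + \left(\left(-32876\right) \frac{1}{25581} + 32185 \cdot \frac{1}{11491}\right)} = \frac{1}{\sqrt{3655} \cdot 5 + \left(- \frac{32876}{25581} + \frac{32185}{11491}\right)} = \frac{1}{5 \sqrt{3655} + \frac{445546369}{293951271}} = \frac{1}{\frac{445546369}{293951271} + 5 \sqrt{3655}}$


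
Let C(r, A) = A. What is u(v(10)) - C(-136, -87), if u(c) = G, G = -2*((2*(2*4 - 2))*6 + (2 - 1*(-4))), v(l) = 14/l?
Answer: -69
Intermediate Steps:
G = -156 (G = -2*((2*(8 - 2))*6 + (2 + 4)) = -2*((2*6)*6 + 6) = -2*(12*6 + 6) = -2*(72 + 6) = -2*78 = -156)
u(c) = -156
u(v(10)) - C(-136, -87) = -156 - 1*(-87) = -156 + 87 = -69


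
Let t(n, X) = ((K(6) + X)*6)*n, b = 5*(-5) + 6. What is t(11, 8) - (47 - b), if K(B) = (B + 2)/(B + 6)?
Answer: 506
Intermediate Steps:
K(B) = (2 + B)/(6 + B)
b = -19 (b = -25 + 6 = -19)
t(n, X) = n*(4 + 6*X) (t(n, X) = (((2 + 6)/(6 + 6) + X)*6)*n = ((8/12 + X)*6)*n = (((1/12)*8 + X)*6)*n = ((2/3 + X)*6)*n = (4 + 6*X)*n = n*(4 + 6*X))
t(11, 8) - (47 - b) = 2*11*(2 + 3*8) - (47 - 1*(-19)) = 2*11*(2 + 24) - (47 + 19) = 2*11*26 - 1*66 = 572 - 66 = 506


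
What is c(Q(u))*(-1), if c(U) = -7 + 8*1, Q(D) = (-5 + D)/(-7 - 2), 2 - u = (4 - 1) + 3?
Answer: -1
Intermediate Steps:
u = -4 (u = 2 - ((4 - 1) + 3) = 2 - (3 + 3) = 2 - 1*6 = 2 - 6 = -4)
Q(D) = 5/9 - D/9 (Q(D) = (-5 + D)/(-9) = (-5 + D)*(-⅑) = 5/9 - D/9)
c(U) = 1 (c(U) = -7 + 8 = 1)
c(Q(u))*(-1) = 1*(-1) = -1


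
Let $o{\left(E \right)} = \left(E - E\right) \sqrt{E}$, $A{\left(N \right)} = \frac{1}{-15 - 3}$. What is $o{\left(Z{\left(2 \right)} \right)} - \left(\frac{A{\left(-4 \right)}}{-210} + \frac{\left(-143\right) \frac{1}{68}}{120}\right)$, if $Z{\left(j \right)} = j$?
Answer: $\frac{8873}{514080} \approx 0.01726$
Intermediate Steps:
$A{\left(N \right)} = - \frac{1}{18}$ ($A{\left(N \right)} = \frac{1}{-18} = - \frac{1}{18}$)
$o{\left(E \right)} = 0$ ($o{\left(E \right)} = 0 \sqrt{E} = 0$)
$o{\left(Z{\left(2 \right)} \right)} - \left(\frac{A{\left(-4 \right)}}{-210} + \frac{\left(-143\right) \frac{1}{68}}{120}\right) = 0 - \left(- \frac{1}{18 \left(-210\right)} + \frac{\left(-143\right) \frac{1}{68}}{120}\right) = 0 - \left(\left(- \frac{1}{18}\right) \left(- \frac{1}{210}\right) + \left(-143\right) \frac{1}{68} \cdot \frac{1}{120}\right) = 0 - \left(\frac{1}{3780} - \frac{143}{8160}\right) = 0 - - \frac{8873}{514080} = 0 + \frac{8873}{514080} = \frac{8873}{514080}$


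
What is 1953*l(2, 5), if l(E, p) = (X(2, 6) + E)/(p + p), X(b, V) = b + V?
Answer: 1953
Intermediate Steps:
X(b, V) = V + b
l(E, p) = (8 + E)/(2*p) (l(E, p) = ((6 + 2) + E)/(p + p) = (8 + E)/((2*p)) = (8 + E)*(1/(2*p)) = (8 + E)/(2*p))
1953*l(2, 5) = 1953*((½)*(8 + 2)/5) = 1953*((½)*(⅕)*10) = 1953*1 = 1953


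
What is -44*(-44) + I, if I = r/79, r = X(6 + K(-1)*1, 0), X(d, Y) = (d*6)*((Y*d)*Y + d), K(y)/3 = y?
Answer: 152998/79 ≈ 1936.7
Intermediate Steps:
K(y) = 3*y
X(d, Y) = 6*d*(d + d*Y²) (X(d, Y) = (6*d)*(d*Y² + d) = (6*d)*(d + d*Y²) = 6*d*(d + d*Y²))
r = 54 (r = 6*(6 + (3*(-1))*1)²*(1 + 0²) = 6*(6 - 3*1)²*(1 + 0) = 6*(6 - 3)²*1 = 6*3²*1 = 6*9*1 = 54)
I = 54/79 ≈ 0.68354
-44*(-44) + I = -44*(-44) + 54/79 = 1936 + 54/79 = 152998/79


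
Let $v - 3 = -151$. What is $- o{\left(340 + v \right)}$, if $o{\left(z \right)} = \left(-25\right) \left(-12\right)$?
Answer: $-300$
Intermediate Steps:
$v = -148$ ($v = 3 - 151 = -148$)
$o{\left(z \right)} = 300$
$- o{\left(340 + v \right)} = \left(-1\right) 300 = -300$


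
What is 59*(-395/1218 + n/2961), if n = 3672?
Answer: 3093193/57246 ≈ 54.033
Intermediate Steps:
59*(-395/1218 + n/2961) = 59*(-395/1218 + 3672/2961) = 59*(-395*1/1218 + 3672*(1/2961)) = 59*(-395/1218 + 408/329) = 59*(52427/57246) = 3093193/57246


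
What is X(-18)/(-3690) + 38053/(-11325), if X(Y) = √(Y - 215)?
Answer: -38053/11325 - I*√233/3690 ≈ -3.3601 - 0.0041367*I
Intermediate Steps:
X(Y) = √(-215 + Y)
X(-18)/(-3690) + 38053/(-11325) = √(-215 - 18)/(-3690) + 38053/(-11325) = √(-233)*(-1/3690) + 38053*(-1/11325) = (I*√233)*(-1/3690) - 38053/11325 = -I*√233/3690 - 38053/11325 = -38053/11325 - I*√233/3690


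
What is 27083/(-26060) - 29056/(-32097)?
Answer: -112083691/836447820 ≈ -0.13400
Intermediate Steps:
27083/(-26060) - 29056/(-32097) = 27083*(-1/26060) - 29056*(-1/32097) = -27083/26060 + 29056/32097 = -112083691/836447820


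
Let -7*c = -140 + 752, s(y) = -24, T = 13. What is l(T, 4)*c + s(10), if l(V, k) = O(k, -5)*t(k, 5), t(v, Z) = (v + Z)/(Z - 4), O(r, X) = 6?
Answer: -33216/7 ≈ -4745.1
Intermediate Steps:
c = -612/7 (c = -(-140 + 752)/7 = -1/7*612 = -612/7 ≈ -87.429)
t(v, Z) = (Z + v)/(-4 + Z)
l(V, k) = 30 + 6*k (l(V, k) = 6*((5 + k)/(-4 + 5)) = 6*((5 + k)/1) = 6*(1*(5 + k)) = 6*(5 + k) = 30 + 6*k)
l(T, 4)*c + s(10) = (30 + 6*4)*(-612/7) - 24 = (30 + 24)*(-612/7) - 24 = 54*(-612/7) - 24 = -33048/7 - 24 = -33216/7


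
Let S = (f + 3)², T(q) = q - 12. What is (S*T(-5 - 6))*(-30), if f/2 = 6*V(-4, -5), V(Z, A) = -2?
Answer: 304290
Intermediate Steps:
f = -24 (f = 2*(6*(-2)) = 2*(-12) = -24)
T(q) = -12 + q
S = 441 (S = (-24 + 3)² = (-21)² = 441)
(S*T(-5 - 6))*(-30) = (441*(-12 + (-5 - 6)))*(-30) = (441*(-12 - 11))*(-30) = (441*(-23))*(-30) = -10143*(-30) = 304290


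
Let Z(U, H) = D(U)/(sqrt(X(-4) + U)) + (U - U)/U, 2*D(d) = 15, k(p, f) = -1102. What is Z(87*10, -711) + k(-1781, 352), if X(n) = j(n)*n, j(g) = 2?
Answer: -1102 + 15*sqrt(862)/1724 ≈ -1101.7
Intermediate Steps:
X(n) = 2*n
D(d) = 15/2 (D(d) = (1/2)*15 = 15/2)
Z(U, H) = 15/(2*sqrt(-8 + U)) (Z(U, H) = 15/(2*(sqrt(2*(-4) + U))) + (U - U)/U = 15/(2*(sqrt(-8 + U))) + 0/U = 15/(2*sqrt(-8 + U)) + 0 = 15/(2*sqrt(-8 + U)))
Z(87*10, -711) + k(-1781, 352) = 15/(2*sqrt(-8 + 87*10)) - 1102 = 15/(2*sqrt(-8 + 870)) - 1102 = 15/(2*sqrt(862)) - 1102 = 15*(sqrt(862)/862)/2 - 1102 = 15*sqrt(862)/1724 - 1102 = -1102 + 15*sqrt(862)/1724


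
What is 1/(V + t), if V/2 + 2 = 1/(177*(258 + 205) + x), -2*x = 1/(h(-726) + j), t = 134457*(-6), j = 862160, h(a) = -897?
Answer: -141162728225/113882466341160798 ≈ -1.2395e-6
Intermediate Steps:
t = -806742
x = -1/1722526 (x = -1/(2*(-897 + 862160)) = -½/861263 = -½*1/861263 = -1/1722526 ≈ -5.8054e-7)
V = -564647467848/141162728225 (V = -4 + 2/(177*(258 + 205) - 1/1722526) = -4 + 2/(177*463 - 1/1722526) = -4 + 2/(81951 - 1/1722526) = -4 + 2/(141162728225/1722526) = -4 + 2*(1722526/141162728225) = -4 + 3445052/141162728225 = -564647467848/141162728225 ≈ -4.0000)
1/(V + t) = 1/(-564647467848/141162728225 - 806742) = 1/(-113882466341160798/141162728225) = -141162728225/113882466341160798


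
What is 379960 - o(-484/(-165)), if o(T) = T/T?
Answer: 379959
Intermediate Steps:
o(T) = 1
379960 - o(-484/(-165)) = 379960 - 1*1 = 379960 - 1 = 379959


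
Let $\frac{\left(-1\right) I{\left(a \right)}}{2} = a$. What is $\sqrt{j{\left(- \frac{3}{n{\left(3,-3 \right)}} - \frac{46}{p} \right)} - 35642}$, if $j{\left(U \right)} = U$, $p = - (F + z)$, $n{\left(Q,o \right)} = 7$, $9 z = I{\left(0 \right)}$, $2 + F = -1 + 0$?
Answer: $\frac{i \sqrt{15725073}}{21} \approx 188.83 i$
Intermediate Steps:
$F = -3$ ($F = -2 + \left(-1 + 0\right) = -2 - 1 = -3$)
$I{\left(a \right)} = - 2 a$
$z = 0$ ($z = \frac{\left(-2\right) 0}{9} = \frac{1}{9} \cdot 0 = 0$)
$p = 3$ ($p = - (-3 + 0) = \left(-1\right) \left(-3\right) = 3$)
$\sqrt{j{\left(- \frac{3}{n{\left(3,-3 \right)}} - \frac{46}{p} \right)} - 35642} = \sqrt{\left(- \frac{3}{7} - \frac{46}{3}\right) - 35642} = \sqrt{- \frac{331}{21} - 35642} = \sqrt{- \frac{748813}{21}} = \frac{i \sqrt{15725073}}{21}$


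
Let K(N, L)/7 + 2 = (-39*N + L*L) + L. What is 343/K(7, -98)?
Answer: 49/9231 ≈ 0.0053082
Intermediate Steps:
K(N, L) = -14 - 273*N + 7*L + 7*L² (K(N, L) = -14 + 7*((-39*N + L*L) + L) = -14 + 7*((-39*N + L²) + L) = -14 + 7*((L² - 39*N) + L) = -14 + 7*(L + L² - 39*N) = -14 + (-273*N + 7*L + 7*L²) = -14 - 273*N + 7*L + 7*L²)
343/K(7, -98) = 343/(-14 - 273*7 + 7*(-98) + 7*(-98)²) = 343/(-14 - 1911 - 686 + 7*9604) = 343/(-14 - 1911 - 686 + 67228) = 343/64617 = 343*(1/64617) = 49/9231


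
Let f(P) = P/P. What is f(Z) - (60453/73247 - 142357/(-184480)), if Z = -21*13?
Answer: -8066986059/13512606560 ≈ -0.59700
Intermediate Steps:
Z = -273
f(P) = 1
f(Z) - (60453/73247 - 142357/(-184480)) = 1 - (60453/73247 - 142357/(-184480)) = 1 - (60453*(1/73247) - 142357*(-1/184480)) = 1 - (60453/73247 + 142357/184480) = 1 - 1*21579592619/13512606560 = 1 - 21579592619/13512606560 = -8066986059/13512606560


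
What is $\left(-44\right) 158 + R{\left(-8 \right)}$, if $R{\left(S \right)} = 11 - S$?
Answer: $-6933$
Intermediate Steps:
$\left(-44\right) 158 + R{\left(-8 \right)} = \left(-44\right) 158 + \left(11 - -8\right) = -6952 + \left(11 + 8\right) = -6952 + 19 = -6933$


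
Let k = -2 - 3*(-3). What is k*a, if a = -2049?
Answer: -14343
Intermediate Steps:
k = 7 (k = -2 + 9 = 7)
k*a = 7*(-2049) = -14343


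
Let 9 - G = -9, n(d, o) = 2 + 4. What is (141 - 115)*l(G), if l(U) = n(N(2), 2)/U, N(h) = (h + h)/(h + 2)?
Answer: 26/3 ≈ 8.6667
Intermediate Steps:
N(h) = 2*h/(2 + h) (N(h) = (2*h)/(2 + h) = 2*h/(2 + h))
n(d, o) = 6
G = 18 (G = 9 - 1*(-9) = 9 + 9 = 18)
l(U) = 6/U
(141 - 115)*l(G) = (141 - 115)*(6/18) = 26*(6*(1/18)) = 26*(⅓) = 26/3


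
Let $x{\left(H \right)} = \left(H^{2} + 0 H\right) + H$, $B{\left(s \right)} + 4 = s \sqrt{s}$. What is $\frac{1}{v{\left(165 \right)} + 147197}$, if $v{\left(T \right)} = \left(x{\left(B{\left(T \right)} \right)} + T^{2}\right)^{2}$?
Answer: $\frac{10212426574183}{208578321565765495376441978} + \frac{2609931555 \sqrt{165}}{104289160782882747688220989} \approx 4.9284 \cdot 10^{-14}$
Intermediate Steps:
$B{\left(s \right)} = -4 + s^{\frac{3}{2}}$ ($B{\left(s \right)} = -4 + s \sqrt{s} = -4 + s^{\frac{3}{2}}$)
$x{\left(H \right)} = H + H^{2}$ ($x{\left(H \right)} = \left(H^{2} + 0\right) + H = H^{2} + H = H + H^{2}$)
$v{\left(T \right)} = \left(T^{2} + \left(-4 + T^{\frac{3}{2}}\right) \left(-3 + T^{\frac{3}{2}}\right)\right)^{2}$ ($v{\left(T \right)} = \left(\left(-4 + T^{\frac{3}{2}}\right) \left(1 + \left(-4 + T^{\frac{3}{2}}\right)\right) + T^{2}\right)^{2} = \left(\left(-4 + T^{\frac{3}{2}}\right) \left(-3 + T^{\frac{3}{2}}\right) + T^{2}\right)^{2} = \left(T^{2} + \left(-4 + T^{\frac{3}{2}}\right) \left(-3 + T^{\frac{3}{2}}\right)\right)^{2}$)
$\frac{1}{v{\left(165 \right)} + 147197} = \frac{1}{\left(12 + 165^{2} + 165^{3} - 7 \cdot 165^{\frac{3}{2}}\right)^{2} + 147197} = \frac{1}{\left(12 + 27225 + 4492125 - 7 \cdot 165 \sqrt{165}\right)^{2} + 147197} = \frac{1}{\left(12 + 27225 + 4492125 - 1155 \sqrt{165}\right)^{2} + 147197} = \frac{1}{\left(4519362 - 1155 \sqrt{165}\right)^{2} + 147197} = \frac{1}{147197 + \left(4519362 - 1155 \sqrt{165}\right)^{2}}$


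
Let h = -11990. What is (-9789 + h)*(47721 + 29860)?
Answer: -1689636599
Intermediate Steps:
(-9789 + h)*(47721 + 29860) = (-9789 - 11990)*(47721 + 29860) = -21779*77581 = -1689636599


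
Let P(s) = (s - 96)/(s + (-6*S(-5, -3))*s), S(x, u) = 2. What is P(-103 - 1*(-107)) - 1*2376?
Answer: -26113/11 ≈ -2373.9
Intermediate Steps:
P(s) = -(-96 + s)/(11*s) (P(s) = (s - 96)/(s + (-6*2)*s) = (-96 + s)/(s - 12*s) = (-96 + s)/((-11*s)) = (-96 + s)*(-1/(11*s)) = -(-96 + s)/(11*s))
P(-103 - 1*(-107)) - 1*2376 = (96 - (-103 - 1*(-107)))/(11*(-103 - 1*(-107))) - 1*2376 = (96 - (-103 + 107))/(11*(-103 + 107)) - 2376 = (1/11)*(96 - 1*4)/4 - 2376 = (1/11)*(¼)*(96 - 4) - 2376 = (1/11)*(¼)*92 - 2376 = 23/11 - 2376 = -26113/11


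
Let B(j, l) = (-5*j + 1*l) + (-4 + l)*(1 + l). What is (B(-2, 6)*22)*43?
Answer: 28380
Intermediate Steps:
B(j, l) = l - 5*j + (1 + l)*(-4 + l) (B(j, l) = (-5*j + l) + (1 + l)*(-4 + l) = (l - 5*j) + (1 + l)*(-4 + l) = l - 5*j + (1 + l)*(-4 + l))
(B(-2, 6)*22)*43 = ((-4 + 6² - 5*(-2) - 2*6)*22)*43 = ((-4 + 36 + 10 - 12)*22)*43 = (30*22)*43 = 660*43 = 28380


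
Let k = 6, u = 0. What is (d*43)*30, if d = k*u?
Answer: 0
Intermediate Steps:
d = 0 (d = 6*0 = 0)
(d*43)*30 = (0*43)*30 = 0*30 = 0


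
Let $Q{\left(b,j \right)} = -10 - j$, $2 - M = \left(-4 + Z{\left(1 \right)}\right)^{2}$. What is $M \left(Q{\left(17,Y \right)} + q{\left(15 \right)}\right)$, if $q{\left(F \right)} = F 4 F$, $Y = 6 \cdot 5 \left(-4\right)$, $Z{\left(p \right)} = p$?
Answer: $-7070$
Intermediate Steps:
$M = -7$ ($M = 2 - \left(-4 + 1\right)^{2} = 2 - \left(-3\right)^{2} = 2 - 9 = -7$)
$Y = -120$ ($Y = 30 \left(-4\right) = -120$)
$q{\left(F \right)} = 4 F^{2}$ ($q{\left(F \right)} = 4 F F = 4 F^{2}$)
$M \left(Q{\left(17,Y \right)} + q{\left(15 \right)}\right) = - 7 \left(\left(-10 - -120\right) + 4 \cdot 15^{2}\right) = - 7 \left(\left(-10 + 120\right) + 4 \cdot 225\right) = - 7 \left(110 + 900\right) = \left(-7\right) 1010 = -7070$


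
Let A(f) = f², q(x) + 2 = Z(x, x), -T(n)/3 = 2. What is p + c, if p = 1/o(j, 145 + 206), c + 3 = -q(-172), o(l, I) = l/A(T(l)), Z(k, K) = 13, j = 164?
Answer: -565/41 ≈ -13.780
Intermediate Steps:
T(n) = -6 (T(n) = -3*2 = -6)
q(x) = 11 (q(x) = -2 + 13 = 11)
o(l, I) = l/36 (o(l, I) = l/((-6)²) = l/36)
c = -14 (c = -3 - 1*11 = -3 - 11 = -14)
p = 9/41 (p = 1/((1/36)*164) = 1/(41/9) = 9/41 ≈ 0.21951)
p + c = 9/41 - 14 = -565/41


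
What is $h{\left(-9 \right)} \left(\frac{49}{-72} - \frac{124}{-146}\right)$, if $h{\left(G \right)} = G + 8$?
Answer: $- \frac{887}{5256} \approx -0.16876$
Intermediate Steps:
$h{\left(G \right)} = 8 + G$
$h{\left(-9 \right)} \left(\frac{49}{-72} - \frac{124}{-146}\right) = \left(8 - 9\right) \left(\frac{49}{-72} - \frac{124}{-146}\right) = - (49 \left(- \frac{1}{72}\right) - - \frac{62}{73}) = - (- \frac{49}{72} + \frac{62}{73}) = \left(-1\right) \frac{887}{5256} = - \frac{887}{5256}$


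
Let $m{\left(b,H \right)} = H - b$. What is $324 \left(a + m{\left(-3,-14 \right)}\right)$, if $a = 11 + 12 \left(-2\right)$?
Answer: $-7776$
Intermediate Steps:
$a = -13$ ($a = 11 - 24 = -13$)
$324 \left(a + m{\left(-3,-14 \right)}\right) = 324 \left(-13 - 11\right) = 324 \left(-24\right) = -7776$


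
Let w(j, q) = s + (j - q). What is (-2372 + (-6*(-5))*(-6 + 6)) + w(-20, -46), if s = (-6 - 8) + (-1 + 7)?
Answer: -2354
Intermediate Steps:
s = -8 (s = -14 + 6 = -8)
w(j, q) = -8 + j - q (w(j, q) = -8 + (j - q) = -8 + j - q)
(-2372 + (-6*(-5))*(-6 + 6)) + w(-20, -46) = (-2372 + (-6*(-5))*(-6 + 6)) + (-8 - 20 - 1*(-46)) = (-2372 + 30*0) + (-8 - 20 + 46) = (-2372 + 0) + 18 = -2372 + 18 = -2354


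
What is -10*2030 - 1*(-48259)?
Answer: 27959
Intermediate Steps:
-10*2030 - 1*(-48259) = -20300 + 48259 = 27959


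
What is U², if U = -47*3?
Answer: 19881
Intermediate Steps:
U = -141
U² = (-141)² = 19881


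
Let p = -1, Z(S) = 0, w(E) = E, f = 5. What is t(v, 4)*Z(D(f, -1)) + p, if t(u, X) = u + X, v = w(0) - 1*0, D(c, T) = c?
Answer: -1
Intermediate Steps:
v = 0 (v = 0 - 1*0 = 0 + 0 = 0)
t(u, X) = X + u
t(v, 4)*Z(D(f, -1)) + p = (4 + 0)*0 - 1 = 4*0 - 1 = 0 - 1 = -1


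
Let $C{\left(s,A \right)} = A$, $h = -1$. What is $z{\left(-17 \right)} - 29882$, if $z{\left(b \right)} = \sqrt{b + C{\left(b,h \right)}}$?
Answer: $-29882 + 3 i \sqrt{2} \approx -29882.0 + 4.2426 i$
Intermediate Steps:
$z{\left(b \right)} = \sqrt{-1 + b}$ ($z{\left(b \right)} = \sqrt{b - 1} = \sqrt{-1 + b}$)
$z{\left(-17 \right)} - 29882 = \sqrt{-1 - 17} - 29882 = \sqrt{-18} - 29882 = 3 i \sqrt{2} - 29882 = -29882 + 3 i \sqrt{2}$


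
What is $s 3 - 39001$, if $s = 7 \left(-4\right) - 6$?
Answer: $-39103$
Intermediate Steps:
$s = -34$ ($s = -28 - 6 = -34$)
$s 3 - 39001 = \left(-34\right) 3 - 39001 = -102 - 39001 = -39103$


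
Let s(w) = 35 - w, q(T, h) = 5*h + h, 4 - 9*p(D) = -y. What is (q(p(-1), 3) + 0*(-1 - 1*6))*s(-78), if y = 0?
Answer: 2034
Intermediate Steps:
p(D) = 4/9 (p(D) = 4/9 - (-1)*0/9 = 4/9 - 1/9*0 = 4/9 + 0 = 4/9)
q(T, h) = 6*h
(q(p(-1), 3) + 0*(-1 - 1*6))*s(-78) = (6*3 + 0*(-1 - 1*6))*(35 - 1*(-78)) = (18 + 0*(-1 - 6))*(35 + 78) = (18 + 0*(-7))*113 = (18 + 0)*113 = 18*113 = 2034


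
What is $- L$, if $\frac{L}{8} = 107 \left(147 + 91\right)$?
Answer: $-203728$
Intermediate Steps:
$L = 203728$ ($L = 8 \cdot 107 \left(147 + 91\right) = 8 \cdot 107 \cdot 238 = 8 \cdot 25466 = 203728$)
$- L = \left(-1\right) 203728 = -203728$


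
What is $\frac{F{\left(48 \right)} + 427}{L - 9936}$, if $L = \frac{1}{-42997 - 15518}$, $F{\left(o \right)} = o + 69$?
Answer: $- \frac{31832160}{581405041} \approx -0.05475$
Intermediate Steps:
$F{\left(o \right)} = 69 + o$
$L = - \frac{1}{58515}$ ($L = \frac{1}{-58515} = - \frac{1}{58515} \approx -1.709 \cdot 10^{-5}$)
$\frac{F{\left(48 \right)} + 427}{L - 9936} = \frac{\left(69 + 48\right) + 427}{- \frac{1}{58515} - 9936} = \frac{117 + 427}{- \frac{581405041}{58515}} = 544 \left(- \frac{58515}{581405041}\right) = - \frac{31832160}{581405041}$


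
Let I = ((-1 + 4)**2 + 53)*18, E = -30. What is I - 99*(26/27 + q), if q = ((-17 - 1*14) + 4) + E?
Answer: 19991/3 ≈ 6663.7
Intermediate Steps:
q = -57 (q = ((-17 - 1*14) + 4) - 30 = ((-17 - 14) + 4) - 30 = (-31 + 4) - 30 = -27 - 30 = -57)
I = 1116 (I = (3**2 + 53)*18 = (9 + 53)*18 = 62*18 = 1116)
I - 99*(26/27 + q) = 1116 - 99*(26/27 - 57) = 1116 - 99*(-1513)/27 = 1116 - 1*(-16643/3) = 1116 + 16643/3 = 19991/3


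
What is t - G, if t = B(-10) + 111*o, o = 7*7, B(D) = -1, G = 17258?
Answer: -11820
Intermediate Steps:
o = 49
t = 5438 (t = -1 + 111*49 = -1 + 5439 = 5438)
t - G = 5438 - 1*17258 = 5438 - 17258 = -11820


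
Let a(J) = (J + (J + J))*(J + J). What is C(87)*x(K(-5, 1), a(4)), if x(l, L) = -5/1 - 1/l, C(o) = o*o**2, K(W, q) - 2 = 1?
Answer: -3512016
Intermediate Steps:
K(W, q) = 3 (K(W, q) = 2 + 1 = 3)
a(J) = 6*J**2 (a(J) = (J + 2*J)*(2*J) = (3*J)*(2*J) = 6*J**2)
C(o) = o**3
x(l, L) = -5 - 1/l (x(l, L) = -5*1 - 1/l = -5 - 1/l)
C(87)*x(K(-5, 1), a(4)) = 87**3*(-5 - 1/3) = 658503*(-5 - 1*1/3) = 658503*(-5 - 1/3) = 658503*(-16/3) = -3512016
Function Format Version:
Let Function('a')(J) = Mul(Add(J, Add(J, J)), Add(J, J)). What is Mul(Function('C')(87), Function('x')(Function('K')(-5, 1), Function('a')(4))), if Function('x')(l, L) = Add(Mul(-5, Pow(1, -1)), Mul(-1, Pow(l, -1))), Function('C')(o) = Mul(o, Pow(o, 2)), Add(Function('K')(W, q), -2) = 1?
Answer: -3512016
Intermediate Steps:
Function('K')(W, q) = 3 (Function('K')(W, q) = Add(2, 1) = 3)
Function('a')(J) = Mul(6, Pow(J, 2)) (Function('a')(J) = Mul(Add(J, Mul(2, J)), Mul(2, J)) = Mul(Mul(3, J), Mul(2, J)) = Mul(6, Pow(J, 2)))
Function('C')(o) = Pow(o, 3)
Function('x')(l, L) = Add(-5, Mul(-1, Pow(l, -1))) (Function('x')(l, L) = Add(Mul(-5, 1), Mul(-1, Pow(l, -1))) = Add(-5, Mul(-1, Pow(l, -1))))
Mul(Function('C')(87), Function('x')(Function('K')(-5, 1), Function('a')(4))) = Mul(Pow(87, 3), Add(-5, Mul(-1, Pow(3, -1)))) = Mul(658503, Add(-5, Mul(-1, Rational(1, 3)))) = Mul(658503, Add(-5, Rational(-1, 3))) = Mul(658503, Rational(-16, 3)) = -3512016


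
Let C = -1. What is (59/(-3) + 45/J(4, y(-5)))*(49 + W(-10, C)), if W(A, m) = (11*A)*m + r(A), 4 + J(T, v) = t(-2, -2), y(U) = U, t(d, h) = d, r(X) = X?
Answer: -24287/6 ≈ -4047.8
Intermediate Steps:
J(T, v) = -6 (J(T, v) = -4 - 2 = -6)
W(A, m) = A + 11*A*m (W(A, m) = (11*A)*m + A = 11*A*m + A = A + 11*A*m)
(59/(-3) + 45/J(4, y(-5)))*(49 + W(-10, C)) = (59/(-3) + 45/(-6))*(49 - 10*(1 + 11*(-1))) = (59*(-⅓) + 45*(-⅙))*(49 - 10*(1 - 11)) = (-59/3 - 15/2)*(49 - 10*(-10)) = -163*(49 + 100)/6 = -163/6*149 = -24287/6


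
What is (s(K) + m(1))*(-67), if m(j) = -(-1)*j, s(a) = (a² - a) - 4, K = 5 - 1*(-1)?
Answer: -1809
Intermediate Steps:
K = 6 (K = 5 + 1 = 6)
s(a) = -4 + a² - a
m(j) = j
(s(K) + m(1))*(-67) = ((-4 + 6² - 1*6) + 1)*(-67) = ((-4 + 36 - 6) + 1)*(-67) = (26 + 1)*(-67) = 27*(-67) = -1809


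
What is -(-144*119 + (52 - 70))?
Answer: 17154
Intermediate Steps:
-(-144*119 + (52 - 70)) = -(-17136 - 18) = -1*(-17154) = 17154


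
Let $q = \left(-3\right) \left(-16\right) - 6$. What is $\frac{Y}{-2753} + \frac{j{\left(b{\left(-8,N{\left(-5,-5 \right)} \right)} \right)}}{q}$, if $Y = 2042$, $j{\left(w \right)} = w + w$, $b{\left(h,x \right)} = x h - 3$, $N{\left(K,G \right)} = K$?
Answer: $\frac{58979}{57813} \approx 1.0202$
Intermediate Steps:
$b{\left(h,x \right)} = -3 + h x$ ($b{\left(h,x \right)} = h x - 3 = -3 + h x$)
$j{\left(w \right)} = 2 w$
$q = 42$ ($q = 48 - 6 = 42$)
$\frac{Y}{-2753} + \frac{j{\left(b{\left(-8,N{\left(-5,-5 \right)} \right)} \right)}}{q} = \frac{2042}{-2753} + \frac{2 \left(-3 - -40\right)}{42} = 2042 \left(- \frac{1}{2753}\right) + 2 \left(-3 + 40\right) \frac{1}{42} = - \frac{2042}{2753} + 2 \cdot 37 \cdot \frac{1}{42} = - \frac{2042}{2753} + 74 \cdot \frac{1}{42} = - \frac{2042}{2753} + \frac{37}{21} = \frac{58979}{57813}$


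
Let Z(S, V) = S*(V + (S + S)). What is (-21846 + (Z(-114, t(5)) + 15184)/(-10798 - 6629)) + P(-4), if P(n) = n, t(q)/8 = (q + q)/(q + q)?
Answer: -380820214/17427 ≈ -21852.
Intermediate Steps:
t(q) = 8 (t(q) = 8*((q + q)/(q + q)) = 8*((2*q)/((2*q))) = 8*((2*q)*(1/(2*q))) = 8*1 = 8)
Z(S, V) = S*(V + 2*S)
(-21846 + (Z(-114, t(5)) + 15184)/(-10798 - 6629)) + P(-4) = (-21846 + (-114*(8 + 2*(-114)) + 15184)/(-10798 - 6629)) - 4 = (-21846 + (-114*(8 - 228) + 15184)/(-17427)) - 4 = (-21846 + (-114*(-220) + 15184)*(-1/17427)) - 4 = (-21846 + (25080 + 15184)*(-1/17427)) - 4 = (-21846 + 40264*(-1/17427)) - 4 = (-21846 - 40264/17427) - 4 = -380750506/17427 - 4 = -380820214/17427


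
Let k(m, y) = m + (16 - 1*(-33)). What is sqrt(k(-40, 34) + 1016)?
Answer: 5*sqrt(41) ≈ 32.016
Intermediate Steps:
k(m, y) = 49 + m (k(m, y) = m + (16 + 33) = m + 49 = 49 + m)
sqrt(k(-40, 34) + 1016) = sqrt((49 - 40) + 1016) = sqrt(9 + 1016) = sqrt(1025) = 5*sqrt(41)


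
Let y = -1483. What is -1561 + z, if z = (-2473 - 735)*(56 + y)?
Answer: 4576255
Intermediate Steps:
z = 4577816 (z = (-2473 - 735)*(56 - 1483) = -3208*(-1427) = 4577816)
-1561 + z = -1561 + 4577816 = 4576255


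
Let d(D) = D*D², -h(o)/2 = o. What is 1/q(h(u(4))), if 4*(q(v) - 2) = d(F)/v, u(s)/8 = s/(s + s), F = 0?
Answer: ½ ≈ 0.50000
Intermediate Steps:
u(s) = 4 (u(s) = 8*(s/(s + s)) = 8*(s/((2*s))) = 8*((1/(2*s))*s) = 8*(½) = 4)
h(o) = -2*o
d(D) = D³
q(v) = 2 (q(v) = 2 + (0³/v)/4 = 2 + (0/v)/4 = 2 + (¼)*0 = 2 + 0 = 2)
1/q(h(u(4))) = 1/2 = ½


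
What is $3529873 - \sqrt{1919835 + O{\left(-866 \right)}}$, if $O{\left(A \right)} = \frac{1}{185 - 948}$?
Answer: $3529873 - \frac{2 \sqrt{279417105338}}{763} \approx 3.5285 \cdot 10^{6}$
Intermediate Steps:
$O{\left(A \right)} = - \frac{1}{763}$ ($O{\left(A \right)} = \frac{1}{185 - 948} = \frac{1}{-763} = - \frac{1}{763}$)
$3529873 - \sqrt{1919835 + O{\left(-866 \right)}} = 3529873 - \sqrt{1919835 - \frac{1}{763}} = 3529873 - \sqrt{\frac{1464834104}{763}} = 3529873 - \frac{2 \sqrt{279417105338}}{763}$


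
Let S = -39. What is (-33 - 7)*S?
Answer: 1560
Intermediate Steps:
(-33 - 7)*S = (-33 - 7)*(-39) = -40*(-39) = 1560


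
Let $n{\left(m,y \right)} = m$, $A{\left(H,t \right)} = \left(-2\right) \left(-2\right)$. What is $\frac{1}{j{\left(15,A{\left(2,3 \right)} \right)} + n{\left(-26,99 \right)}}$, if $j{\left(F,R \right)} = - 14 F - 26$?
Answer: $- \frac{1}{262} \approx -0.0038168$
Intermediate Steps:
$A{\left(H,t \right)} = 4$
$j{\left(F,R \right)} = -26 - 14 F$
$\frac{1}{j{\left(15,A{\left(2,3 \right)} \right)} + n{\left(-26,99 \right)}} = \frac{1}{\left(-26 - 210\right) - 26} = \frac{1}{-236 - 26} = \frac{1}{-262} = - \frac{1}{262}$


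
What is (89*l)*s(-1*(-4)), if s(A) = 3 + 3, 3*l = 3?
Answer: 534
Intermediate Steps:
l = 1 (l = (⅓)*3 = 1)
s(A) = 6
(89*l)*s(-1*(-4)) = (89*1)*6 = 89*6 = 534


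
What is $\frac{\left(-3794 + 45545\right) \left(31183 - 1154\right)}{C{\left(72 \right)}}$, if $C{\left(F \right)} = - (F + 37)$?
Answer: $- \frac{1253740779}{109} \approx -1.1502 \cdot 10^{7}$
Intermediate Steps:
$C{\left(F \right)} = -37 - F$ ($C{\left(F \right)} = - (37 + F) = -37 - F$)
$\frac{\left(-3794 + 45545\right) \left(31183 - 1154\right)}{C{\left(72 \right)}} = \frac{\left(-3794 + 45545\right) \left(31183 - 1154\right)}{-37 - 72} = \frac{41751 \cdot 30029}{-37 - 72} = \frac{1253740779}{-109} = 1253740779 \left(- \frac{1}{109}\right) = - \frac{1253740779}{109}$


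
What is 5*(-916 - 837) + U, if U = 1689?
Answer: -7076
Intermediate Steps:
5*(-916 - 837) + U = 5*(-916 - 837) + 1689 = 5*(-1753) + 1689 = -8765 + 1689 = -7076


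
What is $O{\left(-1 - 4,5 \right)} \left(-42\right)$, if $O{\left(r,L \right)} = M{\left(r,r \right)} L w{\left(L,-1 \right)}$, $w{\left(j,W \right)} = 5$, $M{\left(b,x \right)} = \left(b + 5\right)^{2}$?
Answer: $0$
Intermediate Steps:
$M{\left(b,x \right)} = \left(5 + b\right)^{2}$
$O{\left(r,L \right)} = 5 L \left(5 + r\right)^{2}$ ($O{\left(r,L \right)} = \left(5 + r\right)^{2} L 5 = L \left(5 + r\right)^{2} \cdot 5 = 5 L \left(5 + r\right)^{2}$)
$O{\left(-1 - 4,5 \right)} \left(-42\right) = 5 \cdot 5 \left(5 - 5\right)^{2} \left(-42\right) = 5 \cdot 5 \cdot 0^{2} \left(-42\right) = 5 \cdot 5 \cdot 0 \left(-42\right) = 0 \left(-42\right) = 0$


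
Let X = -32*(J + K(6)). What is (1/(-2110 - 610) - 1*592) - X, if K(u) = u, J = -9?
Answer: -1871361/2720 ≈ -688.00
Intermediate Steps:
X = 96 (X = -32*(-9 + 6) = -32*(-3) = 96)
(1/(-2110 - 610) - 1*592) - X = (1/(-2110 - 610) - 1*592) - 1*96 = (1/(-2720) - 592) - 96 = (-1/2720 - 592) - 96 = -1610241/2720 - 96 = -1871361/2720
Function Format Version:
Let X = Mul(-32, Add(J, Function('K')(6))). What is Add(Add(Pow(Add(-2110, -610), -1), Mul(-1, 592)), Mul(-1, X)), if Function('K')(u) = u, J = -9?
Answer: Rational(-1871361, 2720) ≈ -688.00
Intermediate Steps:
X = 96 (X = Mul(-32, Add(-9, 6)) = Mul(-32, -3) = 96)
Add(Add(Pow(Add(-2110, -610), -1), Mul(-1, 592)), Mul(-1, X)) = Add(Add(Pow(Add(-2110, -610), -1), Mul(-1, 592)), Mul(-1, 96)) = Add(Add(Pow(-2720, -1), -592), -96) = Add(Add(Rational(-1, 2720), -592), -96) = Add(Rational(-1610241, 2720), -96) = Rational(-1871361, 2720)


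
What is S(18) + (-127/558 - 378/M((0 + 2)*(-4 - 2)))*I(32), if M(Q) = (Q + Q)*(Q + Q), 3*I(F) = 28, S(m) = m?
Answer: 65291/6696 ≈ 9.7507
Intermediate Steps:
I(F) = 28/3 (I(F) = (⅓)*28 = 28/3)
M(Q) = 4*Q² (M(Q) = (2*Q)*(2*Q) = 4*Q²)
S(18) + (-127/558 - 378/M((0 + 2)*(-4 - 2)))*I(32) = 18 + (-127/558 - 378*1/(4*(0 + 2)²*(-4 - 2)²))*(28/3) = 18 + (-127*1/558 - 378/(4*(2*(-6))²))*(28/3) = 18 + (-127/558 - 378/(4*(-12)²))*(28/3) = 18 + (-127/558 - 378/(4*144))*(28/3) = 18 + (-127/558 - 378/576)*(28/3) = 18 + (-127/558 - 378*1/576)*(28/3) = 18 + (-127/558 - 21/32)*(28/3) = 18 - 7891/8928*28/3 = 18 - 55237/6696 = 65291/6696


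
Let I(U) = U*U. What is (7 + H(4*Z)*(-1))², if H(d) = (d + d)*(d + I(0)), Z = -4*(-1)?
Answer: 255025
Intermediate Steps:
I(U) = U²
Z = 4
H(d) = 2*d² (H(d) = (d + d)*(d + 0²) = (2*d)*(d + 0) = (2*d)*d = 2*d²)
(7 + H(4*Z)*(-1))² = (7 + (2*(4*4)²)*(-1))² = (7 + (2*16²)*(-1))² = (7 + (2*256)*(-1))² = (7 + 512*(-1))² = (7 - 512)² = (-505)² = 255025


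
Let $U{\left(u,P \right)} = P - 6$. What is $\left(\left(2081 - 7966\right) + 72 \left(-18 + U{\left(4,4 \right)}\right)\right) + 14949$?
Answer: $7624$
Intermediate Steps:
$U{\left(u,P \right)} = -6 + P$ ($U{\left(u,P \right)} = P - 6 = -6 + P$)
$\left(\left(2081 - 7966\right) + 72 \left(-18 + U{\left(4,4 \right)}\right)\right) + 14949 = \left(\left(2081 - 7966\right) + 72 \left(-18 + \left(-6 + 4\right)\right)\right) + 14949 = \left(\left(2081 - 7966\right) + 72 \left(-18 - 2\right)\right) + 14949 = \left(-5885 + 72 \left(-20\right)\right) + 14949 = \left(-5885 - 1440\right) + 14949 = -7325 + 14949 = 7624$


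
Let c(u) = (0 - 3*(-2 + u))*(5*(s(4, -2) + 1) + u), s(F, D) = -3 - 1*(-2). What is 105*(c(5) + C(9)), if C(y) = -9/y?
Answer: -4830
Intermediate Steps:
s(F, D) = -1 (s(F, D) = -3 + 2 = -1)
c(u) = u*(6 - 3*u) (c(u) = (0 - 3*(-2 + u))*(5*(-1 + 1) + u) = (0 + (6 - 3*u))*(5*0 + u) = (6 - 3*u)*(0 + u) = (6 - 3*u)*u = u*(6 - 3*u))
105*(c(5) + C(9)) = 105*(3*5*(2 - 1*5) - 9/9) = 105*(3*5*(2 - 5) - 9*⅑) = 105*(3*5*(-3) - 1) = 105*(-45 - 1) = 105*(-46) = -4830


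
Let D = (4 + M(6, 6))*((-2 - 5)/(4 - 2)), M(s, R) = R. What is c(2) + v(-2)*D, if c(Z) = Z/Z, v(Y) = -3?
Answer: 106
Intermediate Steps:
c(Z) = 1
D = -35 (D = (4 + 6)*((-2 - 5)/(4 - 2)) = 10*(-7/2) = -35)
c(2) + v(-2)*D = 1 - 3*(-35) = 1 + 105 = 106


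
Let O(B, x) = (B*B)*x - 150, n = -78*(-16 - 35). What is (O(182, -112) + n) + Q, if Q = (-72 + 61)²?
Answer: -3705939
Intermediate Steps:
n = 3978 (n = -78*(-51) = 3978)
O(B, x) = -150 + x*B² (O(B, x) = B²*x - 150 = x*B² - 150 = -150 + x*B²)
Q = 121 (Q = (-11)² = 121)
(O(182, -112) + n) + Q = ((-150 - 112*182²) + 3978) + 121 = ((-150 - 112*33124) + 3978) + 121 = ((-150 - 3709888) + 3978) + 121 = (-3710038 + 3978) + 121 = -3706060 + 121 = -3705939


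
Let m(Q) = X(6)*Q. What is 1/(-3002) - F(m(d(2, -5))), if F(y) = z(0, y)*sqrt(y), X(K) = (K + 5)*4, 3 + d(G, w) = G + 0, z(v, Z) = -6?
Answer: -1/3002 + 12*I*sqrt(11) ≈ -0.00033311 + 39.799*I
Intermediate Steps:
d(G, w) = -3 + G (d(G, w) = -3 + (G + 0) = -3 + G)
X(K) = 20 + 4*K (X(K) = (5 + K)*4 = 20 + 4*K)
m(Q) = 44*Q (m(Q) = (20 + 4*6)*Q = (20 + 24)*Q = 44*Q)
F(y) = -6*sqrt(y)
1/(-3002) - F(m(d(2, -5))) = 1/(-3002) - (-6)*sqrt(44*(-3 + 2)) = -1/3002 - (-6)*sqrt(44*(-1)) = -1/3002 - (-6)*sqrt(-44) = -1/3002 - (-6)*2*I*sqrt(11) = -1/3002 - (-12)*I*sqrt(11) = -1/3002 + 12*I*sqrt(11)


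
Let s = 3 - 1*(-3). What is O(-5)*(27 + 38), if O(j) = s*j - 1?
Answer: -2015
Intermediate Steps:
s = 6 (s = 3 + 3 = 6)
O(j) = -1 + 6*j (O(j) = 6*j - 1 = -1 + 6*j)
O(-5)*(27 + 38) = (-1 + 6*(-5))*(27 + 38) = (-1 - 30)*65 = -31*65 = -2015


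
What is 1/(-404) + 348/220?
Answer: 35093/22220 ≈ 1.5793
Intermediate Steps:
1/(-404) + 348/220 = 1*(-1/404) + 348*(1/220) = -1/404 + 87/55 = 35093/22220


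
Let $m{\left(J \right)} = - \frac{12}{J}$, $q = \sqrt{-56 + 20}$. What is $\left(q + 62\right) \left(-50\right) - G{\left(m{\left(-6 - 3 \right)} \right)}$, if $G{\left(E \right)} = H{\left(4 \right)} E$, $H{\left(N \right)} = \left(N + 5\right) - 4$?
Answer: $- \frac{9320}{3} - 300 i \approx -3106.7 - 300.0 i$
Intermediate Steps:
$H{\left(N \right)} = 1 + N$ ($H{\left(N \right)} = \left(5 + N\right) - 4 = 1 + N$)
$q = 6 i$ ($q = \sqrt{-36} = 6 i \approx 6.0 i$)
$G{\left(E \right)} = 5 E$ ($G{\left(E \right)} = \left(1 + 4\right) E = 5 E$)
$\left(q + 62\right) \left(-50\right) - G{\left(m{\left(-6 - 3 \right)} \right)} = \left(6 i + 62\right) \left(-50\right) - 5 \left(- \frac{12}{-6 - 3}\right) = \left(62 + 6 i\right) \left(-50\right) - 5 \left(- \frac{12}{-9}\right) = \left(-3100 - 300 i\right) - 5 \left(\left(-12\right) \left(- \frac{1}{9}\right)\right) = \left(-3100 - 300 i\right) - 5 \cdot \frac{4}{3} = \left(-3100 - 300 i\right) - \frac{20}{3} = - \frac{9320}{3} - 300 i$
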